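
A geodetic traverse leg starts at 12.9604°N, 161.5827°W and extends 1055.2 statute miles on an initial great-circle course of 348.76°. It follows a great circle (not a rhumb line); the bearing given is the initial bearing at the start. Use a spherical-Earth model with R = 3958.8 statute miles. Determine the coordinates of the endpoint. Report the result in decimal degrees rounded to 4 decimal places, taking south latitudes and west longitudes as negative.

latitude 27.9126°, longitude -164.9135°

Central angle δ = d/R = 0.266545 rad.
Converting: φ₁ = 0.226202 rad, θ = 6.087010 rad.
Applying the spherical law of cosines for sides, sin φ₂ = sin φ₁ cos δ + cos φ₁ sin δ cos θ = 0.468124, so φ₂ = 27.9126°.
Δλ = atan2( sin θ sin δ cos φ₁ , cos δ − sin φ₁ sin φ₂ ) = atan2(-0.050034, 0.859697) = -0.058134 rad = -3.3308°.
λ₂ = -161.5827° + -3.3308° = -164.9135°.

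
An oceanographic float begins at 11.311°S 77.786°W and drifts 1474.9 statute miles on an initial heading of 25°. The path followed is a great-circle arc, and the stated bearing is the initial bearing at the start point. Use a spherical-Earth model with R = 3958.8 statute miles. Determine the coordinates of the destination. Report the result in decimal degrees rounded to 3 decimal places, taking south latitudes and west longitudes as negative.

latitude 8.095°, longitude -68.847°

The arc subtends δ = 1474.9/3958.8 = 0.372562 rad at the centre.
With φ₁ = -11.311° = -0.197414 rad and θ = 25° = 0.436332 rad:
Destination latitude: φ₂ = arcsin( sin φ₁ cos δ + cos φ₁ sin δ cos θ ) = arcsin(0.140812) = 8.095°.
For the longitude increment, Δλ = atan2( sin θ sin δ cos φ₁, cos δ − sin φ₁ sin φ₂ ) = atan2(0.150846, 0.959016) = 8.939°.
λ₂ = -77.786° + 8.939° = -68.847°.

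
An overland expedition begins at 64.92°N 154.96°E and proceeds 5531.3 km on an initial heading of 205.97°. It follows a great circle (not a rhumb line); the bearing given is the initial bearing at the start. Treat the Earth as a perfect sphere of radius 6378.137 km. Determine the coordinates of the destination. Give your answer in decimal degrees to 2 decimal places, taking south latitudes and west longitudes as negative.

Central angle δ = d/R = 0.867228 rad.
Converting: φ₁ = 1.133068 rad, θ = 3.594855 rad.
Applying the spherical law of cosines for sides, sin φ₂ = sin φ₁ cos δ + cos φ₁ sin δ cos θ = 0.295358, so φ₂ = 17.18°.
For the longitude increment, Δλ = atan2( sin θ sin δ cos φ₁, cos δ − sin φ₁ sin φ₂ ) = atan2(-0.141541, 0.379432) = -20.46°.
λ₂ = 154.96° + -20.46° = 134.50°.

latitude 17.18°, longitude 134.50°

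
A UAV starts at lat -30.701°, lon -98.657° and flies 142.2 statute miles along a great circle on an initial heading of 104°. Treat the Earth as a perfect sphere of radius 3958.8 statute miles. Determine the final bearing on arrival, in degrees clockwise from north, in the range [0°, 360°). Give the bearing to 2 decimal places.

δ = 142.2/3958.8 = 0.035920 rad (2.0581°).
With φ₁ = -30.701° = -0.535834 rad and θ = 104° = 1.815142 rad:
Destination latitude: φ₂ = arcsin( sin φ₁ cos δ + cos φ₁ sin δ cos θ ) = arcsin(-0.517699) = -31.178°.
For the longitude increment, Δλ = atan2( sin θ sin δ cos φ₁, cos δ − sin φ₁ sin φ₂ ) = atan2(0.029962, 0.735040) = 2.334°.
Hence λ₂ = -98.657° + 2.334° = -96.323°.
The forward bearing on arrival equals the back-azimuth from the destination plus 180°.
Back-azimuth from P₂ (-31.18°, -96.32°) to P₁ (-30.70°, -98.66°), with Δλ' = λ₁ − λ₂ = -2.33°: atan2( sin Δλ' cos φ₁ , cos φ₂ sin φ₁ − sin φ₂ cos φ₁ cos Δλ' ) = 282.80°.
Final bearing = (282.80° + 180°) mod 360° = 102.80°.

final bearing 102.80°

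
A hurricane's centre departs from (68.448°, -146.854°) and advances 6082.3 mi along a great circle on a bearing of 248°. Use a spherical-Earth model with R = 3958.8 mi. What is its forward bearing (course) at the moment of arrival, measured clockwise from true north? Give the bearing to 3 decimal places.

The arc subtends δ = 6082.3/3958.8 = 1.536400 rad at the centre.
Start latitude φ₁ = 1.194643 rad; initial bearing θ = 4.328417 rad.
Applying the spherical law of cosines for sides, sin φ₂ = sin φ₁ cos δ + cos φ₁ sin δ cos θ = -0.105543, so φ₂ = -6.058°.
Δλ = atan2( sin θ sin δ cos φ₁ , cos δ − sin φ₁ sin φ₂ ) = atan2(-0.340395, 0.132554) = -1.199451 rad = -68.723°.
λ₂ = -146.854° + -68.723° = -215.577°, normalized to (−180°, 180°] → 144.423°.
The forward bearing on arrival equals the back-azimuth from the destination plus 180°.
Back-azimuth from P₂ (-6.058°, 144.423°) to P₁ (68.448°, -146.854°), with Δλ' = λ₁ − λ₂ = -291.277°: atan2( sin Δλ' cos φ₁ , cos φ₂ sin φ₁ − sin φ₂ cos φ₁ cos Δλ' ) = 20.030°.
Final bearing = (20.030° + 180°) mod 360° = 200.030°.

final bearing 200.030°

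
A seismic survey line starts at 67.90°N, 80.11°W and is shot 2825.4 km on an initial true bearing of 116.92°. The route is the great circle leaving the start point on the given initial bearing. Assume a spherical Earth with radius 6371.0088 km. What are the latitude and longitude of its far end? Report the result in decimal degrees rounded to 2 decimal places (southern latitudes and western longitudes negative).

Central angle δ = d/R = 0.443478 rad.
Converting: φ₁ = 1.185079 rad, θ = 2.040639 rad.
sin φ₂ = sin φ₁ cos δ + cos φ₁ sin δ cos θ = (0.926529)(0.903265) + (0.376224)(0.429083)(-0.452746) = 0.763813
φ₂ = asin(0.763813) = 0.869201 rad = 49.80°.
Δλ = atan2( sin θ sin δ cos φ₁ , cos δ − sin φ₁ sin φ₂ ) = atan2(0.143939, 0.195570) = 0.634478 rad = 36.35°.
λ₂ = -80.11° + 36.35° = -43.76°.

latitude 49.80°, longitude -43.76°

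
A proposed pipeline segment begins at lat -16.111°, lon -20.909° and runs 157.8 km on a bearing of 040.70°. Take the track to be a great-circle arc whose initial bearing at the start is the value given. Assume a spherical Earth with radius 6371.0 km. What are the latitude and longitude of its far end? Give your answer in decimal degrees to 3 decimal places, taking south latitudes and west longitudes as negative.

The arc subtends δ = 157.8/6371 = 0.024768 rad at the centre.
Converting: φ₁ = -0.281190 rad, θ = 0.710349 rad.
Destination latitude: φ₂ = arcsin( sin φ₁ cos δ + cos φ₁ sin δ cos θ ) = arcsin(-0.259375) = -15.033°.
For the longitude increment, Δλ = atan2( sin θ sin δ cos φ₁, cos δ − sin φ₁ sin φ₂ ) = atan2(0.015516, 0.927717) = 0.958°.
λ₂ = -20.909° + 0.958° = -19.951°.

latitude -15.033°, longitude -19.951°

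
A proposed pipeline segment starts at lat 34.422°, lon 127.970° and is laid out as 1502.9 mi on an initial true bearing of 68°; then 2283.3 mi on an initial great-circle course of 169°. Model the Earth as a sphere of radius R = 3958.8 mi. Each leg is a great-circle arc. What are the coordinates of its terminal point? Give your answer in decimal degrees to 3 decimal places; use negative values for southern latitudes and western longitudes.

Apply the spherical direct solution leg by leg, carrying full precision between legs.
Leg 1: from (34.422°, 127.970°), δ = 1502.9/3958.8 = 0.379635 rad, θ = 68° → φ = 39.758°, λ = 154.519°.
Leg 2: from (39.758°, 154.519°), δ = 2283.3/3958.8 = 0.576766 rad, θ = 169° → φ = 7.157°, λ = 160.538°.

latitude 7.157°, longitude 160.538°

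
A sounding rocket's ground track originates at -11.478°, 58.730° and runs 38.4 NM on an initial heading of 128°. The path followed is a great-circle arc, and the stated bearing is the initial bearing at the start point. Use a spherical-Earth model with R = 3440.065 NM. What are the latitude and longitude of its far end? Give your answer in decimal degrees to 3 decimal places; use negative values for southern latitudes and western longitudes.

latitude -11.871°, longitude 59.245°

Central angle δ = d/R = 0.011163 rad.
Start latitude φ₁ = -0.200329 rad; initial bearing θ = 2.234021 rad.
Applying the spherical law of cosines for sides, sin φ₂ = sin φ₁ cos δ + cos φ₁ sin δ cos θ = -0.205714, so φ₂ = -11.871°.
Then Δλ = atan2(0.008620, 0.959002) = 0.008988 rad, from sin θ sin δ cos φ₁ over cos δ − sin φ₁ sin φ₂.
Hence λ₂ = 58.730° + 0.515° = 59.245°.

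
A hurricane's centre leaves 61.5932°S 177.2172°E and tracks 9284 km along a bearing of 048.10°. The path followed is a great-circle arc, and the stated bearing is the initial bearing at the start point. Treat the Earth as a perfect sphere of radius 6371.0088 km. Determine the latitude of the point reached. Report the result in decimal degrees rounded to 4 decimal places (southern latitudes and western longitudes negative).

The arc subtends δ = 9284/6371.0088 = 1.457226 rad at the centre.
With φ₁ = -61.5932° = -1.075004 rad and θ = 48.1° = 0.839503 rad:
sin φ₂ = sin φ₁ cos δ + cos φ₁ sin δ cos θ = (-0.879592)(0.113326) + (0.475729)(0.993558)(0.667833) = 0.215979
φ₂ = asin(0.215979) = 0.217695 rad = 12.4730°.
Then Δλ = atan2(0.351809, 0.303300) = 0.859311 rad, from sin θ sin δ cos φ₁ over cos δ − sin φ₁ sin φ₂.
λ₂ = 177.2172° + 49.2349° = 226.4521°, normalized to (−180°, 180°] → -133.5479°.

latitude 12.4730°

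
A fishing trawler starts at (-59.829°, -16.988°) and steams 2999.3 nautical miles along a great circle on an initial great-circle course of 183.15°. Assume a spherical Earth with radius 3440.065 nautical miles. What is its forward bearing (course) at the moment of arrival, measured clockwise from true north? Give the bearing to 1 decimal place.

final bearing 355.3°

The arc subtends δ = 2999.3/3440.065 = 0.871873 rad at the centre.
Start latitude φ₁ = -1.044213 rad; initial bearing θ = 3.196571 rad.
Destination latitude: φ₂ = arcsin( sin φ₁ cos δ + cos φ₁ sin δ cos θ ) = arcsin(-0.940396) = -70.118°.
For the longitude increment, Δλ = atan2( sin θ sin δ cos φ₁, cos δ − sin φ₁ sin φ₂ ) = atan2(-0.021142, -0.169606) = -172.895°.
λ₂ = -16.988° + -172.895° = -189.883°, normalized to (−180°, 180°] → 170.117°.
The forward bearing on arrival equals the back-azimuth from the destination plus 180°.
Back-azimuth from P₂ (-70.1°, 170.1°) to P₁ (-59.8°, -17.0°), with Δλ' = λ₁ − λ₂ = -187.1°: atan2( sin Δλ' cos φ₁ , cos φ₂ sin φ₁ − sin φ₂ cos φ₁ cos Δλ' ) = 175.3°.
Final bearing = (175.3° + 180°) mod 360° = 355.3°.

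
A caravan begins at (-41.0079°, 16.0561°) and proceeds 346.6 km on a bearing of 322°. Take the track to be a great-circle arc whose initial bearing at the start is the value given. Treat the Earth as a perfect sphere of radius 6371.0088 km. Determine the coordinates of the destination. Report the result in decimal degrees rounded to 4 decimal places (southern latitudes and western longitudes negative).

latitude -38.5251°, longitude 13.6036°

δ = 346.6/6371.0088 = 0.054403 rad (3.1170°).
Converting: φ₁ = -0.715723 rad, θ = 5.619960 rad.
sin φ₂ = sin φ₁ cos δ + cos φ₁ sin δ cos θ = (-0.656163)(0.998521) + (0.754619)(0.054376)(0.788011) = -0.622858
φ₂ = asin(-0.622858) = -0.672390 rad = -38.5251°.
Δλ = atan2( sin θ sin δ cos φ₁ , cos δ − sin φ₁ sin φ₂ ) = atan2(-0.025262, 0.589824) = -0.042804 rad = -2.4525°.
λ₂ = 16.0561° + -2.4525° = 13.6036°.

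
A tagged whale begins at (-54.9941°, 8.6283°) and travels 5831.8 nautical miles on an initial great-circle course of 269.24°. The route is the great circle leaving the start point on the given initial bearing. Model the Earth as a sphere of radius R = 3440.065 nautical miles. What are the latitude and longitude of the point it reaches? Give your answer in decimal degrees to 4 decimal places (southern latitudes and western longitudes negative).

δ = 5831.8/3440.065 = 1.695259 rad (97.1312°).
Converting: φ₁ = -0.959828 rad, θ = 4.699124 rad.
sin φ₂ = sin φ₁ cos δ + cos φ₁ sin δ cos θ = (-0.819093)(-0.124141) + (0.573661)(0.992265)(-0.013264) = 0.094133
φ₂ = asin(0.094133) = 0.094273 rad = 5.4014°.
Then Δλ = atan2(-0.569173, -0.047038) = -1.653251 rad, from sin θ sin δ cos φ₁ over cos δ − sin φ₁ sin φ₂.
λ₂ = λ₁ + Δλ = -86.0960°.

latitude 5.4014°, longitude -86.0960°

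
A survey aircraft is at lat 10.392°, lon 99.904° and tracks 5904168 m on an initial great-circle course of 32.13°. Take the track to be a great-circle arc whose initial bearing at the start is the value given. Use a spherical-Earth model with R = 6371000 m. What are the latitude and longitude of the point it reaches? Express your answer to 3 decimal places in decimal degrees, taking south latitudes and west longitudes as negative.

δ = 5904168/6371000 = 0.926725 rad (53.0975°).
Start latitude φ₁ = 0.181375 rad; initial bearing θ = 0.560774 rad.
sin φ₂ = sin φ₁ cos δ + cos φ₁ sin δ cos θ = (0.180382)(0.600456) + (0.983597)(0.799658)(0.846844) = 0.774388
φ₂ = asin(0.774388) = 0.885748 rad = 50.750°.
Then Δλ = atan2(0.418316, 0.460770) = 0.737142 rad, from sin θ sin δ cos φ₁ over cos δ − sin φ₁ sin φ₂.
λ₂ = 99.904° + 42.235° = 142.139°.

latitude 50.750°, longitude 142.139°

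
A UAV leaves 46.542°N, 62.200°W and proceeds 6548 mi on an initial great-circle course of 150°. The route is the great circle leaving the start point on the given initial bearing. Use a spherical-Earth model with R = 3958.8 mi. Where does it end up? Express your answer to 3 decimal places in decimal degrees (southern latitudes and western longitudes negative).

latitude -40.841°, longitude -21.005°

The arc subtends δ = 6548/3958.8 = 1.654037 rad at the centre.
Converting: φ₁ = 0.812311 rad, θ = 2.617994 rad.
Applying the spherical law of cosines for sides, sin φ₂ = sin φ₁ cos δ + cos φ₁ sin δ cos θ = -0.653962, so φ₂ = -40.841°.
For the longitude increment, Δλ = atan2( sin θ sin δ cos φ₁, cos δ − sin φ₁ sin φ₂ ) = atan2(0.342721, 0.391553) = 41.195°.
λ₂ = λ₁ + Δλ = -21.005°.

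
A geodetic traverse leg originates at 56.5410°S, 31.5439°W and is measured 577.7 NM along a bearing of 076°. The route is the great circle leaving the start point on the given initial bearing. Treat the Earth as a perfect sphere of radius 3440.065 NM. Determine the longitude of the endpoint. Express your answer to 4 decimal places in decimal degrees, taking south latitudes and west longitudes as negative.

longitude -15.8529°

δ = 577.7/3440.065 = 0.167933 rad (9.6218°).
With φ₁ = -56.5410° = -0.986827 rad and θ = 76° = 1.326450 rad:
sin φ₂ = sin φ₁ cos δ + cos φ₁ sin δ cos θ = (-0.834281)(0.985932) + (0.551340)(0.167145)(0.241922) = -0.800250
φ₂ = asin(-0.800250) = -0.927712 rad = -53.1540°.
Δλ = atan2( sin θ sin δ cos φ₁ , cos δ − sin φ₁ sin φ₂ ) = atan2(0.089416, 0.318299) = 0.273860 rad = 15.6910°.
λ₂ = λ₁ + Δλ = -15.8529°.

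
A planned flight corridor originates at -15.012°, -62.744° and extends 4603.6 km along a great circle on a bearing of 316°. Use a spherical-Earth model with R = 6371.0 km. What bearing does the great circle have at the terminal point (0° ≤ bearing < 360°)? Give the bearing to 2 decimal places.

final bearing 315.90°

The arc subtends δ = 4603.6/6371 = 0.722587 rad at the centre.
Converting: φ₁ = -0.262009 rad, θ = 5.515240 rad.
Destination latitude: φ₂ = arcsin( sin φ₁ cos δ + cos φ₁ sin δ cos θ ) = arcsin(0.265192) = 15.378°.
Δλ = atan2( sin θ sin δ cos φ₁ , cos δ − sin φ₁ sin φ₂ ) = atan2(-0.443718, 0.818788) = -0.496619 rad = -28.454°.
λ₂ = λ₁ + Δλ = -91.198°.
The forward bearing on arrival equals the back-azimuth from the destination plus 180°.
Back-azimuth from P₂ (15.38°, -91.20°) to P₁ (-15.01°, -62.74°), with Δλ' = λ₁ − λ₂ = 28.45°: atan2( sin Δλ' cos φ₁ , cos φ₂ sin φ₁ − sin φ₂ cos φ₁ cos Δλ' ) = 135.90°.
Final bearing = (135.90° + 180°) mod 360° = 315.90°.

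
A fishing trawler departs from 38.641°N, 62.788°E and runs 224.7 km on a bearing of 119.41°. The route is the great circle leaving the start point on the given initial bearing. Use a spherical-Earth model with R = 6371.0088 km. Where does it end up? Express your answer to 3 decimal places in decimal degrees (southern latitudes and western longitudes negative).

latitude 37.628°, longitude 65.011°

The arc subtends δ = 224.7/6371.0088 = 0.035269 rad at the centre.
Converting: φ₁ = 0.674413 rad, θ = 2.084098 rad.
Destination latitude: φ₂ = arcsin( sin φ₁ cos δ + cos φ₁ sin δ cos θ ) = arcsin(0.610526) = 37.628°.
Then Δλ = atan2(0.023993, 0.618142) = 0.038795 rad, from sin θ sin δ cos φ₁ over cos δ − sin φ₁ sin φ₂.
Hence λ₂ = 62.788° + 2.223° = 65.011°.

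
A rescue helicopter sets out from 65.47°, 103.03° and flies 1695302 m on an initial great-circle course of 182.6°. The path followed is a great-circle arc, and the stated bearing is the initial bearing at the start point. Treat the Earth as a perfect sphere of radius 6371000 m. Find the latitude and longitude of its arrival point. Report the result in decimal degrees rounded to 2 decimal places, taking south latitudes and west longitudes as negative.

Central angle δ = d/R = 0.266097 rad.
Converting: φ₁ = 1.142667 rad, θ = 3.186971 rad.
sin φ₂ = sin φ₁ cos δ + cos φ₁ sin δ cos θ = (0.909744)(0.964805) + (0.415170)(0.262968)(-0.998971) = 0.768662
φ₂ = asin(0.768662) = 0.876746 rad = 50.23°.
Δλ = atan2( sin θ sin δ cos φ₁ , cos δ − sin φ₁ sin φ₂ ) = atan2(-0.004953, 0.265519) = -0.018650 rad = -1.07°.
λ₂ = 103.03° + -1.07° = 101.96°.

latitude 50.23°, longitude 101.96°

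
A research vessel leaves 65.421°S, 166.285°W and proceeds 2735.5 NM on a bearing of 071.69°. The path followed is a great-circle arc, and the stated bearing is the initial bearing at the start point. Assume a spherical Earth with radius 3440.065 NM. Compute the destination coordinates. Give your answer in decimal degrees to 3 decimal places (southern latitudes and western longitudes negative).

latitude -32.916°, longitude -112.435°

The arc subtends δ = 2735.5/3440.065 = 0.795188 rad at the centre.
Start latitude φ₁ = -1.141812 rad; initial bearing θ = 1.251227 rad.
sin φ₂ = sin φ₁ cos δ + cos φ₁ sin δ cos θ = (-0.909389)(0.700150) + (0.415948)(0.713996)(0.314158) = -0.543408
φ₂ = asin(-0.543408) = -0.574492 rad = -32.916°.
For the longitude increment, Δλ = atan2( sin θ sin δ cos φ₁, cos δ − sin φ₁ sin φ₂ ) = atan2(0.281949, 0.205981) = 53.850°.
λ₂ = -166.285° + 53.850° = -112.435°.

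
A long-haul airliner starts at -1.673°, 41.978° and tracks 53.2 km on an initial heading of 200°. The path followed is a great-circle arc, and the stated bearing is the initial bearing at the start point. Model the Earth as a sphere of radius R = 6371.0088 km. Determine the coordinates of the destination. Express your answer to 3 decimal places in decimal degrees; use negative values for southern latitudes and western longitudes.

Angular distance δ = d/R = 53.2 / 6371.0088 = 0.008350 rad.
Converting: φ₁ = -0.029199 rad, θ = 3.490659 rad.
sin φ₂ = sin φ₁ cos δ + cos φ₁ sin δ cos θ = (-0.029195)(0.999965) + (0.999574)(0.008350)(-0.939693) = -0.037037
φ₂ = asin(-0.037037) = -0.037046 rad = -2.123°.
Then Δλ = atan2(-0.002855, 0.998884) = -0.002858 rad, from sin θ sin δ cos φ₁ over cos δ − sin φ₁ sin φ₂.
λ₂ = λ₁ + Δλ = 41.814°.

latitude -2.123°, longitude 41.814°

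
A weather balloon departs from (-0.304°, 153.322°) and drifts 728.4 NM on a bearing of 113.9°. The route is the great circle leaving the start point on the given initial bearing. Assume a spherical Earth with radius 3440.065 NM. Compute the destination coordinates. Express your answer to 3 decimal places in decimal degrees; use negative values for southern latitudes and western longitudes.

Angular distance δ = d/R = 728.4 / 3440.065 = 0.211740 rad.
With φ₁ = -0.304° = -0.005306 rad and θ = 113.9° = 1.987930 rad:
Destination latitude: φ₂ = arcsin( sin φ₁ cos δ + cos φ₁ sin δ cos θ ) = arcsin(-0.090331) = -5.183°.
Δλ = atan2( sin θ sin δ cos φ₁ , cos δ − sin φ₁ sin φ₂ ) = atan2(0.192138, 0.977187) = 0.194147 rad = 11.124°.
Hence λ₂ = 153.322° + 11.124° = 164.446°.

latitude -5.183°, longitude 164.446°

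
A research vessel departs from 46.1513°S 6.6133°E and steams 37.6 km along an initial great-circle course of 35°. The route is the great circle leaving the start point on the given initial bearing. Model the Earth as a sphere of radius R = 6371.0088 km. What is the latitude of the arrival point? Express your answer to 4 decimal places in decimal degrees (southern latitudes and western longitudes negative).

The arc subtends δ = 37.6/6371.0088 = 0.005902 rad at the centre.
Converting: φ₁ = -0.805492 rad, θ = 0.610865 rad.
sin φ₂ = sin φ₁ cos δ + cos φ₁ sin δ cos θ = (-0.721172)(0.999983) + (0.692756)(0.005902)(0.819152) = -0.717810
φ₂ = asin(-0.717810) = -0.800652 rad = -45.8740°.
Δλ = atan2( sin θ sin δ cos φ₁ , cos δ − sin φ₁ sin φ₂ ) = atan2(0.002345, 0.482318) = 0.004862 rad = 0.2786°.
λ₂ = λ₁ + Δλ = 6.8919°.

latitude -45.8740°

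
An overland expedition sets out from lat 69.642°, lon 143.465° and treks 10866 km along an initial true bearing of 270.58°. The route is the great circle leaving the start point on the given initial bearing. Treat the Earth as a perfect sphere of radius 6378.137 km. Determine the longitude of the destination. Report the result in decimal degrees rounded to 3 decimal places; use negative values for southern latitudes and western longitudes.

Angular distance δ = d/R = 10866 / 6378.137 = 1.703632 rad.
With φ₁ = 69.642° = 1.215482 rad and θ = 270.58° = 4.722512 rad:
sin φ₂ = sin φ₁ cos δ + cos φ₁ sin δ cos θ = (0.937537)(-0.132446) + (0.347885)(0.991190)(0.010123) = -0.120682
φ₂ = asin(-0.120682) = -0.120977 rad = -6.931°.
For the longitude increment, Δλ = atan2( sin θ sin δ cos φ₁, cos δ − sin φ₁ sin φ₂ ) = atan2(-0.344802, -0.019302) = -93.204°.
λ₂ = λ₁ + Δλ = 50.261°.

longitude 50.261°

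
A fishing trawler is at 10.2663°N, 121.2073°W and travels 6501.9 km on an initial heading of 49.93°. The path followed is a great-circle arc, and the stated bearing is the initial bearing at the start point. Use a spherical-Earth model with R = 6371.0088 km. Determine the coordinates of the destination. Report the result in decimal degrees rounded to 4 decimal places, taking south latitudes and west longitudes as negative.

latitude 39.2802°, longitude -63.7807°

Angular distance δ = d/R = 6501.9 / 6371.0088 = 1.020545 rad.
With φ₁ = 10.2663° = 0.179181 rad and θ = 49.93° = 0.871443 rad:
Applying the spherical law of cosines for sides, sin φ₂ = sin φ₁ cos δ + cos φ₁ sin δ cos θ = 0.633114, so φ₂ = 39.2802°.
Δλ = atan2( sin θ sin δ cos φ₁ , cos δ − sin φ₁ sin φ₂ ) = atan2(0.641858, 0.410066) = 1.002283 rad = 57.4266°.
λ₂ = -121.2073° + 57.4266° = -63.7807°.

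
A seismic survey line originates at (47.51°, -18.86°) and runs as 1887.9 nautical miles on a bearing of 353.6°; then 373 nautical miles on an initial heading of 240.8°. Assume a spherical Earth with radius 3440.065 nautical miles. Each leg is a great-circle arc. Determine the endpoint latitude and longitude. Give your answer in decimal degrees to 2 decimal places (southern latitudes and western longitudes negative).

Apply the spherical direct solution leg by leg, carrying full precision between legs.
Leg 1: from (47.51°, -18.86°), δ = 1887.9/3440.065 = 0.548798 rad, θ = 353.6° → φ = 78.32°, λ = -35.55°.
Leg 2: from (78.32°, -35.55°), δ = 373/3440.065 = 0.108428 rad, θ = 240.8° → φ = 74.33°, λ = -56.02°.

latitude 74.33°, longitude -56.02°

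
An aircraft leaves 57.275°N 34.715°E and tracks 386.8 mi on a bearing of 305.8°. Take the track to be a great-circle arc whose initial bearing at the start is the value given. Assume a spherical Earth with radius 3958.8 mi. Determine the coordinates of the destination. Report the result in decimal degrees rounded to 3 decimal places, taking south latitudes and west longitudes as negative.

latitude 60.240°, longitude 25.543°

δ = 386.8/3958.8 = 0.097706 rad (5.5982°).
Start latitude φ₁ = 0.999637 rad; initial bearing θ = 5.337217 rad.
Destination latitude: φ₂ = arcsin( sin φ₁ cos δ + cos φ₁ sin δ cos θ ) = arcsin(0.868111) = 60.240°.
Δλ = atan2( sin θ sin δ cos φ₁ , cos δ − sin φ₁ sin φ₂ ) = atan2(-0.042773, 0.264910) = -0.160080 rad = -9.172°.
λ₂ = 34.715° + -9.172° = 25.543°.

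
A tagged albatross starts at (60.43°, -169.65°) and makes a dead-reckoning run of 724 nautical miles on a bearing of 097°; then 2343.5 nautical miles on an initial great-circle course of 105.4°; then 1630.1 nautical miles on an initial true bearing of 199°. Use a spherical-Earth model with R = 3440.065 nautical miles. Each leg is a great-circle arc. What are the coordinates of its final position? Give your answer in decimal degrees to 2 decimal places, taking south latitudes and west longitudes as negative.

latitude 8.08°, longitude -108.84°

Apply the spherical direct solution leg by leg, carrying full precision between legs.
Leg 1: from (60.43°, -169.65°), δ = 724/3440.065 = 0.210461 rad, θ = 97° → φ = 56.93°, λ = -147.32°.
Leg 2: from (56.93°, -147.32°), δ = 2343.5/3440.065 = 0.681237 rad, θ = 105.4° → φ = 34.03°, λ = -100.21°.
Leg 3: from (34.03°, -100.21°), δ = 1630.1/3440.065 = 0.473857 rad, θ = 199° → φ = 8.08°, λ = -108.84°.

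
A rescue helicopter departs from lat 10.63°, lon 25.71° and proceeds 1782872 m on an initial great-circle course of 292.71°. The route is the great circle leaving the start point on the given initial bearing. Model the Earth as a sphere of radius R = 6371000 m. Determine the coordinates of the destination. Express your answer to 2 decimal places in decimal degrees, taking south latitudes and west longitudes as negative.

δ = 1782872/6371000 = 0.279842 rad (16.0338°).
Start latitude φ₁ = 0.185528 rad; initial bearing θ = 5.108753 rad.
Destination latitude: φ₂ = arcsin( sin φ₁ cos δ + cos φ₁ sin δ cos θ ) = arcsin(0.282093) = 16.39°.
Δλ = atan2( sin θ sin δ cos φ₁ , cos δ − sin φ₁ sin φ₂ ) = atan2(-0.250417, 0.909063) = -0.268801 rad = -15.40°.
Hence λ₂ = 25.71° + -15.40° = 10.31°.

latitude 16.39°, longitude 10.31°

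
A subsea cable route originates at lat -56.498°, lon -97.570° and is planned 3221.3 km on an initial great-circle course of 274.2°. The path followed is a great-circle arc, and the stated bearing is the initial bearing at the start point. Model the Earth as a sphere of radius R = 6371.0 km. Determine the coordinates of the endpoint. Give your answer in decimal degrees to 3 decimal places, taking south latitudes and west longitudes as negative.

The arc subtends δ = 3221.3/6371 = 0.505619 rad at the centre.
Start latitude φ₁ = -0.986076 rad; initial bearing θ = 4.785693 rad.
Applying the spherical law of cosines for sides, sin φ₂ = sin φ₁ cos δ + cos φ₁ sin δ cos θ = -0.709949, so φ₂ = -45.231°.
Δλ = atan2( sin θ sin δ cos φ₁ , cos δ − sin φ₁ sin φ₂ ) = atan2(-0.266626, 0.282872) = -0.755842 rad = -43.307°.
Hence λ₂ = -97.570° + -43.307° = -140.877°.

latitude -45.231°, longitude -140.877°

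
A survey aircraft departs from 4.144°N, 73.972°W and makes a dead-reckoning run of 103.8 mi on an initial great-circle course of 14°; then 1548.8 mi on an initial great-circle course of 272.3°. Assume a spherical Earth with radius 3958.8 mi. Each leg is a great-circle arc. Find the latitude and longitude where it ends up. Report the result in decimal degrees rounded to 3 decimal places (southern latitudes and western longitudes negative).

latitude 6.054°, longitude -96.136°

Apply the spherical direct solution leg by leg, carrying full precision between legs.
Leg 1: from (4.144°, -73.972°), δ = 103.8/3958.8 = 0.026220 rad, θ = 14° → φ = 5.602°, λ = -73.607°.
Leg 2: from (5.602°, -73.607°), δ = 1548.8/3958.8 = 0.391230 rad, θ = 272.3° → φ = 6.054°, λ = -96.136°.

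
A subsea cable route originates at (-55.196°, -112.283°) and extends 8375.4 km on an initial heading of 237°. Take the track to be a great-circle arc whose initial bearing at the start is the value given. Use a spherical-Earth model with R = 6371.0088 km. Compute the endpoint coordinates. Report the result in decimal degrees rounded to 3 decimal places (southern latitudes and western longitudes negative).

latitude -30.583°, longitude 138.174°

The arc subtends δ = 8375.4/6371.0088 = 1.314611 rad at the centre.
Converting: φ₁ = -0.963352 rad, θ = 4.136430 rad.
sin φ₂ = sin φ₁ cos δ + cos φ₁ sin δ cos θ = (-0.821109)(0.253392) + (0.570771)(0.967364)(-0.544639) = -0.508781
φ₂ = asin(-0.508781) = -0.533768 rad = -30.583°.
Δλ = atan2( sin θ sin δ cos φ₁ , cos δ − sin φ₁ sin φ₂ ) = atan2(-0.463066, -0.164373) = -1.911889 rad = -109.543°.
λ₂ = -112.283° + -109.543° = -221.826°, normalized to (−180°, 180°] → 138.174°.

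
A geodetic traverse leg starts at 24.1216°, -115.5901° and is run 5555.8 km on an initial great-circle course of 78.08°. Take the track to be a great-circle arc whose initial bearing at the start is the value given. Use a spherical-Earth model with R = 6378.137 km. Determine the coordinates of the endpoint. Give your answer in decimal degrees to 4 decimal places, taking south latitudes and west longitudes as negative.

Angular distance δ = d/R = 5555.8 / 6378.137 = 0.871069 rad.
Start latitude φ₁ = 0.421001 rad; initial bearing θ = 1.362753 rad.
Destination latitude: φ₂ = arcsin( sin φ₁ cos δ + cos φ₁ sin δ cos θ ) = arcsin(0.407404) = 24.0418°.
Then Δλ = atan2(0.683161, 0.477513) = 0.960758 rad, from sin θ sin δ cos φ₁ over cos δ − sin φ₁ sin φ₂.
λ₂ = λ₁ + Δλ = -60.5427°.

latitude 24.0418°, longitude -60.5427°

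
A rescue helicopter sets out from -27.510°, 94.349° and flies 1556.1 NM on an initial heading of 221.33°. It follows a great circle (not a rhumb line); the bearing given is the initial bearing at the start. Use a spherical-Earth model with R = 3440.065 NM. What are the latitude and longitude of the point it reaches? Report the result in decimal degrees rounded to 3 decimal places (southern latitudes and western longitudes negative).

latitude -44.955°, longitude 70.277°

δ = 1556.1/3440.065 = 0.452346 rad (25.9175°).
Converting: φ₁ = -0.480140 rad, θ = 3.862937 rad.
sin φ₂ = sin φ₁ cos δ + cos φ₁ sin δ cos θ = (-0.461903)(0.899424) + (0.886930)(0.437077)(-0.750918) = -0.706546
φ₂ = asin(-0.706546) = -0.784605 rad = -44.955°.
For the longitude increment, Δλ = atan2( sin θ sin δ cos φ₁, cos δ − sin φ₁ sin φ₂ ) = atan2(-0.256007, 0.573068) = -24.072°.
λ₂ = λ₁ + Δλ = 70.277°.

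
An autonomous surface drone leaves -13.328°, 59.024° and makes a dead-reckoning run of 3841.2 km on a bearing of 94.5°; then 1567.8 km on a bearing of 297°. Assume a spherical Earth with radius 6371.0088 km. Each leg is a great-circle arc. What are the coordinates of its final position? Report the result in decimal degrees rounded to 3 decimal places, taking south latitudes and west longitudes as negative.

Apply the spherical direct solution leg by leg, carrying full precision between legs.
Leg 1: from (-13.328°, 59.024°), δ = 3841.2/6371.0088 = 0.602919 rad, θ = 94.5° → φ = -13.484°, λ = 94.568°.
Leg 2: from (-13.484°, 94.568°), δ = 1567.8/6371.0088 = 0.246083 rad, θ = 297° → φ = -6.811°, λ = 81.941°.

latitude -6.811°, longitude 81.941°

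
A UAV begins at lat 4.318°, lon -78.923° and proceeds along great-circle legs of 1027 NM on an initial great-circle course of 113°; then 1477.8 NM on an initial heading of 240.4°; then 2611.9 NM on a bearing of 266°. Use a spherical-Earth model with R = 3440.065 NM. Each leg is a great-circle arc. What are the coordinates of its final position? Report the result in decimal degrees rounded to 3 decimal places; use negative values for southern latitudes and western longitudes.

Apply the spherical direct solution leg by leg, carrying full precision between legs.
Leg 1: from (4.318°, -78.923°), δ = 1027/3440.065 = 0.298541 rad, θ = 113° → φ = -2.444°, λ = -63.200°.
Leg 2: from (-2.444°, -63.200°), δ = 1477.8/3440.065 = 0.429585 rad, θ = 240.4° → φ = -14.140°, λ = -85.129°.
Leg 3: from (-14.140°, -85.129°), δ = 2611.9/3440.065 = 0.759259 rad, θ = 266° → φ = -12.930°, λ = -129.924°.

latitude -12.930°, longitude -129.924°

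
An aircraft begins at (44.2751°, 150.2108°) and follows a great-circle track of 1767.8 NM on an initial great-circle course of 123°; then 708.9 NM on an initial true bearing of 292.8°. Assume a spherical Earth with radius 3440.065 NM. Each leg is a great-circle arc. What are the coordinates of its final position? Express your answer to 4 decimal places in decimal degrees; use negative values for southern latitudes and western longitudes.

latitude 28.6552°, longitude 164.7604°

Apply the spherical direct solution leg by leg, carrying full precision between legs.
Leg 1: from (44.2751°, 150.2108°), δ = 1767.8/3440.065 = 0.513886 rad, θ = 123° → φ = 24.5979°, λ = 177.1733°.
Leg 2: from (24.5979°, 177.1733°), δ = 708.9/3440.065 = 0.206072 rad, θ = 292.8° → φ = 28.6552°, λ = 164.7604°.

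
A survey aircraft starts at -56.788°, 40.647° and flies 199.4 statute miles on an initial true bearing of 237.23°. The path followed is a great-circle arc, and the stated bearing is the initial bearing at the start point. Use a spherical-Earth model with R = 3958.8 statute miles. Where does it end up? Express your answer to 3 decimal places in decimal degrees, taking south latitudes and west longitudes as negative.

latitude -58.268°, longitude 36.030°

Central angle δ = d/R = 0.050369 rad.
Converting: φ₁ = -0.991138 rad, θ = 4.140445 rad.
sin φ₂ = sin φ₁ cos δ + cos φ₁ sin δ cos θ = (-0.836650)(0.998732) + (0.547738)(0.050348)(-0.541268) = -0.850515
φ₂ = asin(-0.850515) = -1.016964 rad = -58.268°.
Δλ = atan2( sin θ sin δ cos φ₁ , cos δ − sin φ₁ sin φ₂ ) = atan2(-0.023188, 0.287149) = -0.080579 rad = -4.617°.
Hence λ₂ = 40.647° + -4.617° = 36.030°.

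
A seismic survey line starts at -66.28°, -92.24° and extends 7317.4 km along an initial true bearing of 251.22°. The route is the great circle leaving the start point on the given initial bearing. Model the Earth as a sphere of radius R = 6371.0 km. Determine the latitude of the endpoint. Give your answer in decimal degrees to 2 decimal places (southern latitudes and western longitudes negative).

latitude -29.56°

Angular distance δ = d/R = 7317.4 / 6371 = 1.148548 rad.
Converting: φ₁ = -1.156804 rad, θ = 4.384616 rad.
sin φ₂ = sin φ₁ cos δ + cos φ₁ sin δ cos θ = (-0.915522)(0.409812) + (0.402267)(0.912170)(-0.321935) = -0.493322
φ₂ = asin(-0.493322) = -0.515905 rad = -29.56°.
For the longitude increment, Δλ = atan2( sin θ sin δ cos φ₁, cos δ − sin φ₁ sin φ₂ ) = atan2(-0.347401, -0.041835) = -96.87°.
λ₂ = -92.24° + -96.87° = -189.11°, normalized to (−180°, 180°] → 170.89°.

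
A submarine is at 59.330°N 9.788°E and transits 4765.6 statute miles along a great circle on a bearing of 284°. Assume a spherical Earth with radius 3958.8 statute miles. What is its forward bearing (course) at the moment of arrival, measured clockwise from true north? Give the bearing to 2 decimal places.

Angular distance δ = d/R = 4765.6 / 3958.8 = 1.203799 rad.
Start latitude φ₁ = 1.035504 rad; initial bearing θ = 4.956735 rad.
Applying the spherical law of cosines for sides, sin φ₂ = sin φ₁ cos δ + cos φ₁ sin δ cos θ = 0.423808, so φ₂ = 25.075°.
Then Δλ = atan2(-0.461982, -0.005711) = -1.583159 rad, from sin θ sin δ cos φ₁ over cos δ − sin φ₁ sin φ₂.
λ₂ = λ₁ + Δλ = -80.920°.
The forward bearing on arrival equals the back-azimuth from the destination plus 180°.
Back-azimuth from P₂ (25.08°, -80.92°) to P₁ (59.33°, 9.79°), with Δλ' = λ₁ − λ₂ = 90.71°: atan2( sin Δλ' cos φ₁ , cos φ₂ sin φ₁ − sin φ₂ cos φ₁ cos Δλ' ) = 33.12°.
Final bearing = (33.12° + 180°) mod 360° = 213.12°.

final bearing 213.12°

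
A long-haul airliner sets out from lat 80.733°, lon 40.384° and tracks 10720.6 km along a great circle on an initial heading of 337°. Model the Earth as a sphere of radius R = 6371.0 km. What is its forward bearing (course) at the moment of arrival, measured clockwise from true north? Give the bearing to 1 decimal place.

final bearing 183.6°

Central angle δ = d/R = 1.682719 rad.
With φ₁ = 80.733° = 1.409057 rad and θ = 337° = 5.881760 rad:
Applying the spherical law of cosines for sides, sin φ₂ = sin φ₁ cos δ + cos φ₁ sin δ cos θ = 0.037075, so φ₂ = 2.125°.
For the longitude increment, Δλ = atan2( sin θ sin δ cos φ₁, cos δ − sin φ₁ sin φ₂ ) = atan2(-0.062528, -0.148280) = -157.135°.
λ₂ = λ₁ + Δλ = -116.751°.
The forward bearing on arrival equals the back-azimuth from the destination plus 180°.
Back-azimuth from P₂ (2.1°, -116.8°) to P₁ (80.7°, 40.4°), with Δλ' = λ₁ − λ₂ = 157.1°: atan2( sin Δλ' cos φ₁ , cos φ₂ sin φ₁ − sin φ₂ cos φ₁ cos Δλ' ) = 3.6°.
Final bearing = (3.6° + 180°) mod 360° = 183.6°.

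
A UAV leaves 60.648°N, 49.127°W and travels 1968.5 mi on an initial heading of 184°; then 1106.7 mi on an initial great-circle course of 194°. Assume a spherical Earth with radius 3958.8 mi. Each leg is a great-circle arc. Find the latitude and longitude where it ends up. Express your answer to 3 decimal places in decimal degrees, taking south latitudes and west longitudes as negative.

latitude 16.593°, longitude -55.375°

Apply the spherical direct solution leg by leg, carrying full precision between legs.
Leg 1: from (60.648°, -49.127°), δ = 1968.5/3958.8 = 0.497247 rad, θ = 184° → φ = 32.196°, λ = -51.381°.
Leg 2: from (32.196°, -51.381°), δ = 1106.7/3958.8 = 0.279554 rad, θ = 194° → φ = 16.593°, λ = -55.375°.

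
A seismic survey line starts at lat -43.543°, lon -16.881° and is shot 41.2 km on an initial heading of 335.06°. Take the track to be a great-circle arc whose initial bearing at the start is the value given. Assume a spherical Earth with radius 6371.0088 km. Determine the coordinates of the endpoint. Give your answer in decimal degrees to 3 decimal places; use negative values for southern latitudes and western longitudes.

latitude -43.207°, longitude -17.095°

The arc subtends δ = 41.2/6371.0088 = 0.006467 rad at the centre.
Converting: φ₁ = -0.759969 rad, θ = 5.847900 rad.
Applying the spherical law of cosines for sides, sin φ₂ = sin φ₁ cos δ + cos φ₁ sin δ cos θ = -0.684634, so φ₂ = -43.207°.
For the longitude increment, Δλ = atan2( sin θ sin δ cos φ₁, cos δ − sin φ₁ sin φ₂ ) = atan2(-0.001977, 0.528336) = -0.214°.
λ₂ = λ₁ + Δλ = -17.095°.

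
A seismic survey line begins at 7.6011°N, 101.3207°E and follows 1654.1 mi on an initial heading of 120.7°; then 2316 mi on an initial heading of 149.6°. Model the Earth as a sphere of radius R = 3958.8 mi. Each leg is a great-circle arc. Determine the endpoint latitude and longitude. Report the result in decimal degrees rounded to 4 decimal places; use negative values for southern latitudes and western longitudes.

latitude -33.0248°, longitude 141.2864°

Apply the spherical direct solution leg by leg, carrying full precision between legs.
Leg 1: from (7.6011°, 101.3207°), δ = 1654.1/3958.8 = 0.417829 rad, θ = 120.7° → φ = -4.8444°, λ = 121.8177°.
Leg 2: from (-4.8444°, 121.8177°), δ = 2316/3958.8 = 0.585026 rad, θ = 149.6° → φ = -33.0248°, λ = 141.2864°.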